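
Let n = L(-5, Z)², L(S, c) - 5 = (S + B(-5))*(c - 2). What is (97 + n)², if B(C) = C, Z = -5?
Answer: 32741284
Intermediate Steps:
L(S, c) = 5 + (-5 + S)*(-2 + c) (L(S, c) = 5 + (S - 5)*(c - 2) = 5 + (-5 + S)*(-2 + c))
n = 5625 (n = (15 - 5*(-5) - 2*(-5) - 5*(-5))² = (15 + 25 + 10 + 25)² = 75² = 5625)
(97 + n)² = (97 + 5625)² = 5722² = 32741284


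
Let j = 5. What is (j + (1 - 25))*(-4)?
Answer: 76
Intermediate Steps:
(j + (1 - 25))*(-4) = (5 + (1 - 25))*(-4) = (5 - 24)*(-4) = -19*(-4) = 76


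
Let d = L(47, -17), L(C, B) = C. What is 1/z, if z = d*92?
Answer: 1/4324 ≈ 0.00023127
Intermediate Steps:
d = 47
z = 4324 (z = 47*92 = 4324)
1/z = 1/4324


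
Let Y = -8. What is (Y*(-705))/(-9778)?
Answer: -2820/4889 ≈ -0.57681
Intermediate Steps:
(Y*(-705))/(-9778) = -8*(-705)/(-9778) = 5640*(-1/9778) = -2820/4889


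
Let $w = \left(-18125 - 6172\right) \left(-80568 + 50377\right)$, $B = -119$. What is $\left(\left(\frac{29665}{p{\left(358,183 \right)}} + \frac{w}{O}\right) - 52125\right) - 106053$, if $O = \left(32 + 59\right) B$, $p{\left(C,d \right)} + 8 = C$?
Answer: $- \frac{268740929}{1190} \approx -2.2583 \cdot 10^{5}$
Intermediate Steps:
$p{\left(C,d \right)} = -8 + C$
$w = 733550727$ ($w = \left(-24297\right) \left(-30191\right) = 733550727$)
$O = -10829$ ($O = \left(32 + 59\right) \left(-119\right) = 91 \left(-119\right) = -10829$)
$\left(\left(\frac{29665}{p{\left(358,183 \right)}} + \frac{w}{O}\right) - 52125\right) - 106053 = \left(\left(\frac{29665}{-8 + 358} + \frac{733550727}{-10829}\right) - 52125\right) - 106053 = \left(\left(\frac{29665}{350} + 733550727 \left(- \frac{1}{10829}\right)\right) - 52125\right) - 106053 = \left(\left(29665 \cdot \frac{1}{350} - \frac{1151571}{17}\right) - 52125\right) - 106053 = \left(\left(\frac{5933}{70} - \frac{1151571}{17}\right) - 52125\right) - 106053 = \left(- \frac{80509109}{1190} - 52125\right) - 106053 = - \frac{142537859}{1190} - 106053 = - \frac{268740929}{1190}$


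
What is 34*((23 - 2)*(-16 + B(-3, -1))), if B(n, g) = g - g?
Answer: -11424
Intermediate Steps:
B(n, g) = 0
34*((23 - 2)*(-16 + B(-3, -1))) = 34*((23 - 2)*(-16 + 0)) = 34*(21*(-16)) = 34*(-336) = -11424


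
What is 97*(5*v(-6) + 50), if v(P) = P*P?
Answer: 22310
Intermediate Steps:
v(P) = P**2
97*(5*v(-6) + 50) = 97*(5*(-6)**2 + 50) = 97*(5*36 + 50) = 97*(180 + 50) = 97*230 = 22310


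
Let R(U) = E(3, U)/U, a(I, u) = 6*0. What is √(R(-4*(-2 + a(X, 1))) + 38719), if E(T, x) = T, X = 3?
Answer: √619510/4 ≈ 196.77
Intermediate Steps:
a(I, u) = 0
R(U) = 3/U
√(R(-4*(-2 + a(X, 1))) + 38719) = √(3/((-4*(-2 + 0))) + 38719) = √(3/((-4*(-2))) + 38719) = √(3/8 + 38719) = √(309755/8) = √619510/4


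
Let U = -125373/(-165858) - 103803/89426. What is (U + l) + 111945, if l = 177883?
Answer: 358227330446379/1236001459 ≈ 2.8983e+5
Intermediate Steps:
U = -500412673/1236001459 (U = -125373*(-1/165858) - 103803*1/89426 = 41791/55286 - 103803/89426 = -500412673/1236001459 ≈ -0.40486)
(U + l) + 111945 = (-500412673/1236001459 + 177883) + 111945 = 219863147118624/1236001459 + 111945 = 358227330446379/1236001459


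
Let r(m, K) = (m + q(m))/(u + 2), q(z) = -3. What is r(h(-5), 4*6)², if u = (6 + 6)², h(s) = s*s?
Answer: 121/5329 ≈ 0.022706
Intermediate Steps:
h(s) = s²
u = 144 (u = 12² = 144)
r(m, K) = -3/146 + m/146 (r(m, K) = (m - 3)/(144 + 2) = (-3 + m)/146 = (-3 + m)*(1/146) = -3/146 + m/146)
r(h(-5), 4*6)² = (-3/146 + (1/146)*(-5)²)² = (-3/146 + (1/146)*25)² = (-3/146 + 25/146)² = (11/73)² = 121/5329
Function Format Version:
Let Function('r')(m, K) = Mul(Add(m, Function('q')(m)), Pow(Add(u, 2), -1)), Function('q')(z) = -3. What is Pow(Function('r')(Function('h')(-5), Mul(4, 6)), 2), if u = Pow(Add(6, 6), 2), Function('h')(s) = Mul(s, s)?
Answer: Rational(121, 5329) ≈ 0.022706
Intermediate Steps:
Function('h')(s) = Pow(s, 2)
u = 144 (u = Pow(12, 2) = 144)
Function('r')(m, K) = Add(Rational(-3, 146), Mul(Rational(1, 146), m)) (Function('r')(m, K) = Mul(Add(m, -3), Pow(Add(144, 2), -1)) = Mul(Add(-3, m), Pow(146, -1)) = Mul(Add(-3, m), Rational(1, 146)) = Add(Rational(-3, 146), Mul(Rational(1, 146), m)))
Pow(Function('r')(Function('h')(-5), Mul(4, 6)), 2) = Pow(Add(Rational(-3, 146), Mul(Rational(1, 146), Pow(-5, 2))), 2) = Pow(Add(Rational(-3, 146), Mul(Rational(1, 146), 25)), 2) = Pow(Add(Rational(-3, 146), Rational(25, 146)), 2) = Pow(Rational(11, 73), 2) = Rational(121, 5329)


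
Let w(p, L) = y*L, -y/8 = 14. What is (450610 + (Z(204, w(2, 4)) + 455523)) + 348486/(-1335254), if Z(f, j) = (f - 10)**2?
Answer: 630085491920/667627 ≈ 9.4377e+5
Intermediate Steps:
y = -112 (y = -8*14 = -112)
w(p, L) = -112*L
Z(f, j) = (-10 + f)**2
(450610 + (Z(204, w(2, 4)) + 455523)) + 348486/(-1335254) = (450610 + ((-10 + 204)**2 + 455523)) + 348486/(-1335254) = (450610 + (194**2 + 455523)) + 348486*(-1/1335254) = (450610 + (37636 + 455523)) - 174243/667627 = (450610 + 493159) - 174243/667627 = 943769 - 174243/667627 = 630085491920/667627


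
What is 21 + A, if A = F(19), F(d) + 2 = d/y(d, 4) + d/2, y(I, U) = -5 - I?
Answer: 665/24 ≈ 27.708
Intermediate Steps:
F(d) = -2 + d/2 + d/(-5 - d) (F(d) = -2 + (d/(-5 - d) + d/2) = -2 + (d/2 + d/(-5 - d)) = -2 + d/2 + d/(-5 - d))
A = 161/24 (A = (-20 + 19² - 1*19)/(2*(5 + 19)) = (½)*(-20 + 361 - 19)/24 = (½)*(1/24)*322 = 161/24 ≈ 6.7083)
21 + A = 21 + 161/24 = 665/24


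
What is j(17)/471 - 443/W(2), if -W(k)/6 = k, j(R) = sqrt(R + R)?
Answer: 443/12 + sqrt(34)/471 ≈ 36.929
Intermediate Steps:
j(R) = sqrt(2)*sqrt(R) (j(R) = sqrt(2*R) = sqrt(2)*sqrt(R))
W(k) = -6*k
j(17)/471 - 443/W(2) = (sqrt(2)*sqrt(17))/471 - 443/((-6*2)) = sqrt(34)*(1/471) - 443/(-12) = sqrt(34)/471 - 443*(-1/12) = sqrt(34)/471 + 443/12 = 443/12 + sqrt(34)/471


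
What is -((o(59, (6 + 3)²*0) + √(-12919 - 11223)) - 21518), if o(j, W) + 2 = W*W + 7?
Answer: 21513 - I*√24142 ≈ 21513.0 - 155.38*I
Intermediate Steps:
o(j, W) = 5 + W² (o(j, W) = -2 + (W*W + 7) = -2 + (W² + 7) = -2 + (7 + W²) = 5 + W²)
-((o(59, (6 + 3)²*0) + √(-12919 - 11223)) - 21518) = -(((5 + ((6 + 3)²*0)²) + √(-12919 - 11223)) - 21518) = -(((5 + (9²*0)²) + √(-24142)) - 21518) = -(((5 + (81*0)²) + I*√24142) - 21518) = -(((5 + 0²) + I*√24142) - 21518) = -(((5 + 0) + I*√24142) - 21518) = -((5 + I*√24142) - 21518) = -(-21513 + I*√24142) = 21513 - I*√24142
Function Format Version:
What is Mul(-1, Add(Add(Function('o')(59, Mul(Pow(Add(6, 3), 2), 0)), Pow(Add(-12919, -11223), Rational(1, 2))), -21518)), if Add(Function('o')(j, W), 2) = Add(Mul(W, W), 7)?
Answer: Add(21513, Mul(-1, I, Pow(24142, Rational(1, 2)))) ≈ Add(21513., Mul(-155.38, I))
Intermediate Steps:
Function('o')(j, W) = Add(5, Pow(W, 2)) (Function('o')(j, W) = Add(-2, Add(Mul(W, W), 7)) = Add(-2, Add(Pow(W, 2), 7)) = Add(-2, Add(7, Pow(W, 2))) = Add(5, Pow(W, 2)))
Mul(-1, Add(Add(Function('o')(59, Mul(Pow(Add(6, 3), 2), 0)), Pow(Add(-12919, -11223), Rational(1, 2))), -21518)) = Mul(-1, Add(Add(Add(5, Pow(Mul(Pow(Add(6, 3), 2), 0), 2)), Pow(Add(-12919, -11223), Rational(1, 2))), -21518)) = Mul(-1, Add(Add(Add(5, Pow(Mul(Pow(9, 2), 0), 2)), Pow(-24142, Rational(1, 2))), -21518)) = Mul(-1, Add(Add(Add(5, Pow(Mul(81, 0), 2)), Mul(I, Pow(24142, Rational(1, 2)))), -21518)) = Mul(-1, Add(Add(Add(5, Pow(0, 2)), Mul(I, Pow(24142, Rational(1, 2)))), -21518)) = Mul(-1, Add(Add(Add(5, 0), Mul(I, Pow(24142, Rational(1, 2)))), -21518)) = Mul(-1, Add(Add(5, Mul(I, Pow(24142, Rational(1, 2)))), -21518)) = Mul(-1, Add(-21513, Mul(I, Pow(24142, Rational(1, 2))))) = Add(21513, Mul(-1, I, Pow(24142, Rational(1, 2))))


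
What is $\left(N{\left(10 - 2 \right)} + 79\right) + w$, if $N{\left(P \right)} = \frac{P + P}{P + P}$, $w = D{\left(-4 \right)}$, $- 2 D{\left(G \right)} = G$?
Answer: $82$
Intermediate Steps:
$D{\left(G \right)} = - \frac{G}{2}$
$w = 2$ ($w = \left(- \frac{1}{2}\right) \left(-4\right) = 2$)
$N{\left(P \right)} = 1$ ($N{\left(P \right)} = \frac{2 P}{2 P} = 2 P \frac{1}{2 P} = 1$)
$\left(N{\left(10 - 2 \right)} + 79\right) + w = \left(1 + 79\right) + 2 = 80 + 2 = 82$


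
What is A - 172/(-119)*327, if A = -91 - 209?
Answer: 20544/119 ≈ 172.64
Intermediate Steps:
A = -300
A - 172/(-119)*327 = -300 - 172/(-119)*327 = -300 - 172*(-1/119)*327 = -300 + (172/119)*327 = -300 + 56244/119 = 20544/119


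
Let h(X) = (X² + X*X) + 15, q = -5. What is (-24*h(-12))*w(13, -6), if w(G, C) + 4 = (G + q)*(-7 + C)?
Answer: 785376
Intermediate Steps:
h(X) = 15 + 2*X² (h(X) = (X² + X²) + 15 = 2*X² + 15 = 15 + 2*X²)
w(G, C) = -4 + (-7 + C)*(-5 + G) (w(G, C) = -4 + (G - 5)*(-7 + C) = -4 + (-5 + G)*(-7 + C) = -4 + (-7 + C)*(-5 + G))
(-24*h(-12))*w(13, -6) = (-24*(15 + 2*(-12)²))*(31 - 7*13 - 5*(-6) - 6*13) = (-24*(15 + 2*144))*(31 - 91 + 30 - 78) = -24*(15 + 288)*(-108) = -24*303*(-108) = -7272*(-108) = 785376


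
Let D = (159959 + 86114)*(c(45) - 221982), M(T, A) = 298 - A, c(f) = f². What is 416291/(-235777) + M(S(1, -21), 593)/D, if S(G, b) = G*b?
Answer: -22531949650970336/12761543029409997 ≈ -1.7656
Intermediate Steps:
D = -54125478861 (D = (159959 + 86114)*(45² - 221982) = 246073*(2025 - 221982) = 246073*(-219957) = -54125478861)
416291/(-235777) + M(S(1, -21), 593)/D = 416291/(-235777) + (298 - 1*593)/(-54125478861) = 416291*(-1/235777) + (298 - 593)*(-1/54125478861) = -416291/235777 - 295*(-1/54125478861) = -416291/235777 + 295/54125478861 = -22531949650970336/12761543029409997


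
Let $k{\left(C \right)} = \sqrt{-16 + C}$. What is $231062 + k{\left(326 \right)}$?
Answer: $231062 + \sqrt{310} \approx 2.3108 \cdot 10^{5}$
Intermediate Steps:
$231062 + k{\left(326 \right)} = 231062 + \sqrt{-16 + 326} = 231062 + \sqrt{310}$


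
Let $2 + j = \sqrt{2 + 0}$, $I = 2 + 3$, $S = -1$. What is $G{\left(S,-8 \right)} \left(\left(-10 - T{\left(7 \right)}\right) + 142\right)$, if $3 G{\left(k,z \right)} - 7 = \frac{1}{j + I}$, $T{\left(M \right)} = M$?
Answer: $\frac{6500}{21} - \frac{125 \sqrt{2}}{21} \approx 301.11$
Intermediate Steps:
$I = 5$
$j = -2 + \sqrt{2}$ ($j = -2 + \sqrt{2 + 0} = -2 + \sqrt{2} \approx -0.58579$)
$G{\left(k,z \right)} = \frac{7}{3} + \frac{1}{3 \left(3 + \sqrt{2}\right)}$ ($G{\left(k,z \right)} = \frac{7}{3} + \frac{1}{3 \left(\left(-2 + \sqrt{2}\right) + 5\right)} = \frac{7}{3} + \frac{1}{3 \left(3 + \sqrt{2}\right)}$)
$G{\left(S,-8 \right)} \left(\left(-10 - T{\left(7 \right)}\right) + 142\right) = \left(\frac{52}{21} - \frac{\sqrt{2}}{21}\right) \left(\left(-10 - 7\right) + 142\right) = \left(\frac{52}{21} - \frac{\sqrt{2}}{21}\right) \left(-17 + 142\right) = \left(\frac{52}{21} - \frac{\sqrt{2}}{21}\right) 125 = \frac{6500}{21} - \frac{125 \sqrt{2}}{21}$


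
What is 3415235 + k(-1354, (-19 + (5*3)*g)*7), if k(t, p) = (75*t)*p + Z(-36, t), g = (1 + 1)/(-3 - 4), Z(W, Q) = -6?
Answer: 19967879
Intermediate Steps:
g = -2/7 (g = 2/(-7) = 2*(-1/7) = -2/7 ≈ -0.28571)
k(t, p) = -6 + 75*p*t (k(t, p) = (75*t)*p - 6 = 75*p*t - 6 = -6 + 75*p*t)
3415235 + k(-1354, (-19 + (5*3)*g)*7) = 3415235 + (-6 + 75*((-19 + (5*3)*(-2/7))*7)*(-1354)) = 3415235 + (-6 + 75*((-19 + 15*(-2/7))*7)*(-1354)) = 3415235 + (-6 + 75*((-19 - 30/7)*7)*(-1354)) = 3415235 + (-6 + 75*(-163/7*7)*(-1354)) = 3415235 + (-6 + 75*(-163)*(-1354)) = 3415235 + (-6 + 16552650) = 3415235 + 16552644 = 19967879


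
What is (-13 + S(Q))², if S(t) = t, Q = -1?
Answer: 196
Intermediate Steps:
(-13 + S(Q))² = (-13 - 1)² = (-14)² = 196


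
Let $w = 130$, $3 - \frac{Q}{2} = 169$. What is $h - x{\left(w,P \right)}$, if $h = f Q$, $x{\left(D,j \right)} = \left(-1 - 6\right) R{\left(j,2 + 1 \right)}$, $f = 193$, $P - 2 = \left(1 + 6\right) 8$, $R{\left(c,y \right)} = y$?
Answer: $-64055$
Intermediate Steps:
$Q = -332$ ($Q = 6 - 338 = -332$)
$P = 58$ ($P = 2 + \left(1 + 6\right) 8 = 2 + 7 \cdot 8 = 2 + 56 = 58$)
$x{\left(D,j \right)} = -21$ ($x{\left(D,j \right)} = \left(-1 - 6\right) \left(2 + 1\right) = \left(-7\right) 3 = -21$)
$h = -64076$ ($h = 193 \left(-332\right) = -64076$)
$h - x{\left(w,P \right)} = -64076 - -21 = -64076 + 21 = -64055$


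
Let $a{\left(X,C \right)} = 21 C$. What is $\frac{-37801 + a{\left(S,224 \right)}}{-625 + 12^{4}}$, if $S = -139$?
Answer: $- \frac{33097}{20111} \approx -1.6457$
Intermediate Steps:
$\frac{-37801 + a{\left(S,224 \right)}}{-625 + 12^{4}} = \frac{-37801 + 21 \cdot 224}{-625 + 12^{4}} = \frac{-37801 + 4704}{-625 + 20736} = - \frac{33097}{20111}$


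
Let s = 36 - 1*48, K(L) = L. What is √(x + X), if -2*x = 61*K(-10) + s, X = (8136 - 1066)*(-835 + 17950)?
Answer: √121003361 ≈ 11000.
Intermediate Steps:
X = 121003050 (X = 7070*17115 = 121003050)
s = -12 (s = 36 - 48 = -12)
x = 311 (x = -(61*(-10) - 12)/2 = -(-610 - 12)/2 = -½*(-622) = 311)
√(x + X) = √(311 + 121003050) = √121003361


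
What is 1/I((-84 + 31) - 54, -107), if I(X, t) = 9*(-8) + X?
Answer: -1/179 ≈ -0.0055866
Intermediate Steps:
I(X, t) = -72 + X
1/I((-84 + 31) - 54, -107) = 1/(-72 + ((-84 + 31) - 54)) = 1/(-72 + (-53 - 54)) = 1/(-72 - 107) = 1/(-179) = -1/179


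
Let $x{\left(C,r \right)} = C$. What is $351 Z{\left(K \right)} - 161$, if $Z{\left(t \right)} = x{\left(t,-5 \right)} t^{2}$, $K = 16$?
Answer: $1437535$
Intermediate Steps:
$Z{\left(t \right)} = t^{3}$ ($Z{\left(t \right)} = t t^{2} = t^{3}$)
$351 Z{\left(K \right)} - 161 = 351 \cdot 16^{3} - 161 = 351 \cdot 4096 - 161 = 1437696 - 161 = 1437535$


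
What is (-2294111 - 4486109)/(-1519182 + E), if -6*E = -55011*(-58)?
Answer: 1356044/410191 ≈ 3.3059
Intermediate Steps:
E = -531773 (E = -(-18337)*(-58)/2 = -⅙*3190638 = -531773)
(-2294111 - 4486109)/(-1519182 + E) = (-2294111 - 4486109)/(-1519182 - 531773) = -6780220/(-2050955) = -6780220*(-1/2050955) = 1356044/410191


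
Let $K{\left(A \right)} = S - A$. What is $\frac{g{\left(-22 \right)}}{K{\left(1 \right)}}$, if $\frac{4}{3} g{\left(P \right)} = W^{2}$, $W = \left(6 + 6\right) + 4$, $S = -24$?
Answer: $- \frac{192}{25} \approx -7.68$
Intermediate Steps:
$W = 16$ ($W = 12 + 4 = 16$)
$K{\left(A \right)} = -24 - A$
$g{\left(P \right)} = 192$ ($g{\left(P \right)} = \frac{3 \cdot 16^{2}}{4} = \frac{3}{4} \cdot 256 = 192$)
$\frac{g{\left(-22 \right)}}{K{\left(1 \right)}} = \frac{192}{-24 - 1} = \frac{192}{-25} = 192 \left(- \frac{1}{25}\right) = - \frac{192}{25}$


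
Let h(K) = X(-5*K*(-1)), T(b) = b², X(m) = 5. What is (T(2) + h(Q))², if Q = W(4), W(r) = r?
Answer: 81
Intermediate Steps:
Q = 4
h(K) = 5
(T(2) + h(Q))² = (2² + 5)² = (4 + 5)² = 9² = 81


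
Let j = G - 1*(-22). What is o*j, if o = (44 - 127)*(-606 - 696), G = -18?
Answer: 432264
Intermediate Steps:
j = 4 (j = -18 - 1*(-22) = -18 + 22 = 4)
o = 108066 (o = -83*(-1302) = 108066)
o*j = 108066*4 = 432264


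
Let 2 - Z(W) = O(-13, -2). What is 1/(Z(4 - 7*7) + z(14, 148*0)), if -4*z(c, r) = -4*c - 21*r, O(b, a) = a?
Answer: 1/18 ≈ 0.055556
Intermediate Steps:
z(c, r) = c + 21*r/4 (z(c, r) = -(-4*c - 21*r)/4 = -(-21*r - 4*c)/4 = c + 21*r/4)
Z(W) = 4 (Z(W) = 2 - 1*(-2) = 2 + 2 = 4)
1/(Z(4 - 7*7) + z(14, 148*0)) = 1/(4 + (14 + 21*(148*0)/4)) = 1/(4 + (14 + (21/4)*0)) = 1/(4 + (14 + 0)) = 1/(4 + 14) = 1/18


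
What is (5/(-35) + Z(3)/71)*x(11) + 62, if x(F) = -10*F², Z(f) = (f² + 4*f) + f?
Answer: -86556/497 ≈ -174.16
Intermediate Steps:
Z(f) = f² + 5*f
(5/(-35) + Z(3)/71)*x(11) + 62 = (5/(-35) + (3*(5 + 3))/71)*(-10*11²) + 62 = (5*(-1/35) + (3*8)*(1/71))*(-10*121) + 62 = (-⅐ + 24*(1/71))*(-1210) + 62 = (-⅐ + 24/71)*(-1210) + 62 = (97/497)*(-1210) + 62 = -117370/497 + 62 = -86556/497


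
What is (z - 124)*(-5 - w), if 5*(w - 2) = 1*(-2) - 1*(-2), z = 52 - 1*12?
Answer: 588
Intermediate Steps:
z = 40 (z = 52 - 12 = 40)
w = 2 (w = 2 + (1*(-2) - 1*(-2))/5 = 2 + (-2 + 2)/5 = 2 + (⅕)*0 = 2 + 0 = 2)
(z - 124)*(-5 - w) = (40 - 124)*(-5 - 1*2) = -84*(-5 - 2) = -84*(-7) = 588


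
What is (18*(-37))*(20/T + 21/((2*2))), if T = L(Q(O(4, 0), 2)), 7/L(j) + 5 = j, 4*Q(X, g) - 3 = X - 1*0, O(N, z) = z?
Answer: 64269/14 ≈ 4590.6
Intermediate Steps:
Q(X, g) = ¾ + X/4 (Q(X, g) = ¾ + (X - 1*0)/4 = ¾ + (X + 0)/4 = ¾ + X/4)
L(j) = 7/(-5 + j)
T = -28/17 (T = 7/(-5 + (¾ + (¼)*0)) = 7/(-5 + (¾ + 0)) = 7/(-5 + ¾) = 7/(-17/4) = 7*(-4/17) = -28/17 ≈ -1.6471)
(18*(-37))*(20/T + 21/((2*2))) = (18*(-37))*(20/(-28/17) + 21/((2*2))) = -666*(20*(-17/28) + 21/4) = -666*(-85/7 + 21*(¼)) = -666*(-85/7 + 21/4) = -666*(-193/28) = 64269/14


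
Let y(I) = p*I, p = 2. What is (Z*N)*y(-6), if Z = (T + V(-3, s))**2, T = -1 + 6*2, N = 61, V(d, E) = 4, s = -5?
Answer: -164700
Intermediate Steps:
T = 11 (T = -1 + 12 = 11)
y(I) = 2*I
Z = 225 (Z = (11 + 4)**2 = 15**2 = 225)
(Z*N)*y(-6) = (225*61)*(2*(-6)) = 13725*(-12) = -164700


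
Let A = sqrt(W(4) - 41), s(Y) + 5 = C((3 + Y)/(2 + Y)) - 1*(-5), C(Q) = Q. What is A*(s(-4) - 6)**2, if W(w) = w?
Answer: 121*I*sqrt(37)/4 ≈ 184.0*I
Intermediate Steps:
s(Y) = (3 + Y)/(2 + Y) (s(Y) = -5 + ((3 + Y)/(2 + Y) - 1*(-5)) = -5 + ((3 + Y)/(2 + Y) + 5) = -5 + (5 + (3 + Y)/(2 + Y)) = (3 + Y)/(2 + Y))
A = I*sqrt(37) (A = sqrt(4 - 41) = sqrt(-37) = I*sqrt(37) ≈ 6.0828*I)
A*(s(-4) - 6)**2 = (I*sqrt(37))*((3 - 4)/(2 - 4) - 6)**2 = (I*sqrt(37))*(-1/(-2) - 6)**2 = (I*sqrt(37))*(-1/2*(-1) - 6)**2 = (I*sqrt(37))*(1/2 - 6)**2 = (I*sqrt(37))*(-11/2)**2 = (I*sqrt(37))*(121/4) = 121*I*sqrt(37)/4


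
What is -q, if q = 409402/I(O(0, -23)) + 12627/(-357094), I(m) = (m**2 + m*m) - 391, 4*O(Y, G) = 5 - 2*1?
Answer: 19173760097/18258626 ≈ 1050.1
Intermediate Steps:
O(Y, G) = 3/4 (O(Y, G) = (5 - 2*1)/4 = (5 - 2)/4 = (1/4)*3 = 3/4)
I(m) = -391 + 2*m**2 (I(m) = (m**2 + m**2) - 391 = 2*m**2 - 391 = -391 + 2*m**2)
q = -19173760097/18258626 (q = 409402/(-391 + 2*(3/4)**2) + 12627/(-357094) = 409402/(-391 + 2*(9/16)) + 12627*(-1/357094) = 409402/(-391 + 9/8) - 207/5854 = 409402/(-3119/8) - 207/5854 = 409402*(-8/3119) - 207/5854 = -3275216/3119 - 207/5854 = -19173760097/18258626 ≈ -1050.1)
-q = -1*(-19173760097/18258626) = 19173760097/18258626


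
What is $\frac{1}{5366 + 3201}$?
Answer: $\frac{1}{8567} \approx 0.00011673$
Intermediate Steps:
$\frac{1}{5366 + 3201} = \frac{1}{8567}$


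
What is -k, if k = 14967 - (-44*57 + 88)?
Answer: -17387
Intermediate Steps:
k = 17387 (k = 14967 - (-2508 + 88) = 14967 - 1*(-2420) = 14967 + 2420 = 17387)
-k = -1*17387 = -17387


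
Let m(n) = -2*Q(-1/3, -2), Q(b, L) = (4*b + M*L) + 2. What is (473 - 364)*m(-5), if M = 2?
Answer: 2180/3 ≈ 726.67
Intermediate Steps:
Q(b, L) = 2 + 2*L + 4*b (Q(b, L) = (4*b + 2*L) + 2 = (2*L + 4*b) + 2 = 2 + 2*L + 4*b)
m(n) = 20/3 (m(n) = -2*(2 + 2*(-2) + 4*(-1/3)) = -2*(2 - 4 + 4*(-1*1/3)) = -2*(2 - 4 + 4*(-1/3)) = -2*(2 - 4 - 4/3) = -2*(-10/3) = 20/3)
(473 - 364)*m(-5) = (473 - 364)*(20/3) = 109*(20/3) = 2180/3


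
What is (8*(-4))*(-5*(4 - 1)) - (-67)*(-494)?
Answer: -32618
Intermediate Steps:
(8*(-4))*(-5*(4 - 1)) - (-67)*(-494) = -(-160)*3 - 1*33098 = -32*(-15) - 33098 = 480 - 33098 = -32618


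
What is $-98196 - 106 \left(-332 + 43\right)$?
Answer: $-67562$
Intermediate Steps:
$-98196 - 106 \left(-332 + 43\right) = -98196 - 106 \left(-289\right) = -98196 - -30634 = -98196 + 30634 = -67562$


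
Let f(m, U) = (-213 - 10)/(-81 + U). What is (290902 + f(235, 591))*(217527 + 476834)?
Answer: 103015257004717/510 ≈ 2.0199e+11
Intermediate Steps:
f(m, U) = -223/(-81 + U)
(290902 + f(235, 591))*(217527 + 476834) = (290902 - 223/(-81 + 591))*(217527 + 476834) = (290902 - 223/510)*694361 = (148359797/510)*694361 = 103015257004717/510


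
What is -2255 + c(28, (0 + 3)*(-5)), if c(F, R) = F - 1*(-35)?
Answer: -2192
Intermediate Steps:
c(F, R) = 35 + F (c(F, R) = F + 35 = 35 + F)
-2255 + c(28, (0 + 3)*(-5)) = -2255 + (35 + 28) = -2255 + 63 = -2192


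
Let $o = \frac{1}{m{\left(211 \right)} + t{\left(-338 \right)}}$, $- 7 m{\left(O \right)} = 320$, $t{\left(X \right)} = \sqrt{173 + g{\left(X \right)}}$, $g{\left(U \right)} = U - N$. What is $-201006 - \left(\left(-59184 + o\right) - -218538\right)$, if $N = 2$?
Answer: $- \frac{39849687640}{110583} + \frac{49 i \sqrt{167}}{110583} \approx -3.6036 \cdot 10^{5} + 0.0057262 i$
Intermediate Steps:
$g{\left(U \right)} = -2 + U$ ($g{\left(U \right)} = U - 2 = -2 + U$)
$t{\left(X \right)} = \sqrt{171 + X}$ ($t{\left(X \right)} = \sqrt{173 + \left(-2 + X\right)} = \sqrt{171 + X}$)
$m{\left(O \right)} = - \frac{320}{7}$ ($m{\left(O \right)} = \left(- \frac{1}{7}\right) 320 = - \frac{320}{7}$)
$o = \frac{1}{- \frac{320}{7} + i \sqrt{167}}$ ($o = \frac{1}{- \frac{320}{7} + \sqrt{171 - 338}} = \frac{1}{- \frac{320}{7} + \sqrt{-167}} = \frac{1}{- \frac{320}{7} + i \sqrt{167}} \approx -0.020256 - 0.0057262 i$)
$-201006 - \left(\left(-59184 + o\right) - -218538\right) = -201006 - \left(\left(-59184 - \left(\frac{2240}{110583} + \frac{49 i \sqrt{167}}{110583}\right)\right) - -218538\right) = -201006 - \left(\left(- \frac{6544746512}{110583} - \frac{49 i \sqrt{167}}{110583}\right) + 218538\right) = -201006 - \left(\frac{17621841142}{110583} - \frac{49 i \sqrt{167}}{110583}\right) = - \frac{39849687640}{110583} + \frac{49 i \sqrt{167}}{110583}$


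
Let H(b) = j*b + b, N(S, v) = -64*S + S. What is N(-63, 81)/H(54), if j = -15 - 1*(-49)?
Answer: 21/10 ≈ 2.1000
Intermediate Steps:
N(S, v) = -63*S
j = 34 (j = -15 + 49 = 34)
H(b) = 35*b (H(b) = 34*b + b = 35*b)
N(-63, 81)/H(54) = (-63*(-63))/((35*54)) = 3969/1890 = 3969*(1/1890) = 21/10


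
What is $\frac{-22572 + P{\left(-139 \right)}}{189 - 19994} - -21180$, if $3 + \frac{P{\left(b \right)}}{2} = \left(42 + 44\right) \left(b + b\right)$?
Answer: $\frac{419540294}{19805} \approx 21184.0$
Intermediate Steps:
$P{\left(b \right)} = -6 + 344 b$ ($P{\left(b \right)} = -6 + 2 \left(42 + 44\right) \left(b + b\right) = -6 + 2 \cdot 86 \cdot 2 b = -6 + 2 \cdot 172 b = -6 + 344 b$)
$\frac{-22572 + P{\left(-139 \right)}}{189 - 19994} - -21180 = \frac{-22572 + \left(-6 + 344 \left(-139\right)\right)}{189 - 19994} - -21180 = \frac{-22572 - 47822}{-19805} + 21180 = \left(-22572 - 47822\right) \left(- \frac{1}{19805}\right) + 21180 = \left(-70394\right) \left(- \frac{1}{19805}\right) + 21180 = \frac{70394}{19805} + 21180 = \frac{419540294}{19805}$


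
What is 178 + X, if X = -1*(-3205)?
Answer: 3383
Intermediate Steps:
X = 3205
178 + X = 178 + 3205 = 3383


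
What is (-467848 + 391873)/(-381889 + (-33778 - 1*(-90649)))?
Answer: 75975/325018 ≈ 0.23376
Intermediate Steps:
(-467848 + 391873)/(-381889 + (-33778 - 1*(-90649))) = -75975/(-381889 + (-33778 + 90649)) = -75975/(-381889 + 56871) = -75975/(-325018) = -75975*(-1/325018) = 75975/325018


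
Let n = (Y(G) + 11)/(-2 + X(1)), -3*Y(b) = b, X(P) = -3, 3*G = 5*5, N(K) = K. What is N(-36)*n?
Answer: 296/5 ≈ 59.200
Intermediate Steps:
G = 25/3 (G = (5*5)/3 = (1/3)*25 = 25/3 ≈ 8.3333)
Y(b) = -b/3
n = -74/45 (n = (-1/3*25/3 + 11)/(-2 - 3) = (-25/9 + 11)/(-5) = (74/9)*(-1/5) = -74/45 ≈ -1.6444)
N(-36)*n = -36*(-74/45) = 296/5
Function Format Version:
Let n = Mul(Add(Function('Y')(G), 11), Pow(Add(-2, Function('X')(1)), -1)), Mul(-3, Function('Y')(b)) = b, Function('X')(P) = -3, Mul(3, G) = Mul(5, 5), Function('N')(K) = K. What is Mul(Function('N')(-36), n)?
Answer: Rational(296, 5) ≈ 59.200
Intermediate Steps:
G = Rational(25, 3) (G = Mul(Rational(1, 3), Mul(5, 5)) = Mul(Rational(1, 3), 25) = Rational(25, 3) ≈ 8.3333)
Function('Y')(b) = Mul(Rational(-1, 3), b)
n = Rational(-74, 45) (n = Mul(Add(Mul(Rational(-1, 3), Rational(25, 3)), 11), Pow(Add(-2, -3), -1)) = Mul(Add(Rational(-25, 9), 11), Pow(-5, -1)) = Mul(Rational(74, 9), Rational(-1, 5)) = Rational(-74, 45) ≈ -1.6444)
Mul(Function('N')(-36), n) = Mul(-36, Rational(-74, 45)) = Rational(296, 5)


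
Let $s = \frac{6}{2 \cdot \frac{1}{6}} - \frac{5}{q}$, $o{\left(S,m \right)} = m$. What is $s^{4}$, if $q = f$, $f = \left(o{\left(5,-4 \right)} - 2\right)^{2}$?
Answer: $\frac{170940075601}{1679616} \approx 1.0177 \cdot 10^{5}$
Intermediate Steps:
$f = 36$ ($f = \left(-4 - 2\right)^{2} = \left(-6\right)^{2} = 36$)
$q = 36$
$s = \frac{643}{36}$ ($s = \frac{6}{2 \cdot \frac{1}{6}} - \frac{5}{36} = 6 \frac{1}{\frac{1}{3}} - \frac{5}{36} = 6 \cdot 3 - \frac{5}{36} = 18 - \frac{5}{36} = \frac{643}{36} \approx 17.861$)
$s^{4} = \left(\frac{643}{36}\right)^{4} = \frac{170940075601}{1679616}$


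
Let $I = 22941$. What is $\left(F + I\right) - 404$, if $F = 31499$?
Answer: $54036$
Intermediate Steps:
$\left(F + I\right) - 404 = \left(31499 + 22941\right) - 404 = 54440 - 404 = 54036$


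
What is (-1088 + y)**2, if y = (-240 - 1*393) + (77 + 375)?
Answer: 1610361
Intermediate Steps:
y = -181 (y = (-240 - 393) + 452 = -633 + 452 = -181)
(-1088 + y)**2 = (-1088 - 181)**2 = (-1269)**2 = 1610361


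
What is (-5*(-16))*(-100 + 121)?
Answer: 1680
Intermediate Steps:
(-5*(-16))*(-100 + 121) = 80*21 = 1680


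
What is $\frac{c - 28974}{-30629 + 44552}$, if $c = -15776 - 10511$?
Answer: $- \frac{55261}{13923} \approx -3.969$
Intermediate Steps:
$c = -26287$ ($c = -15776 - 10511 = -26287$)
$\frac{c - 28974}{-30629 + 44552} = \frac{-26287 - 28974}{-30629 + 44552} = - \frac{55261}{13923}$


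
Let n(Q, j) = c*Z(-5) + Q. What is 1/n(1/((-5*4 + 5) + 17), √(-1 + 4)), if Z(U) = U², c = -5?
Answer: -2/249 ≈ -0.0080321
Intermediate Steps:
n(Q, j) = -125 + Q (n(Q, j) = -5*(-5)² + Q = -5*25 + Q = -125 + Q)
1/n(1/((-5*4 + 5) + 17), √(-1 + 4)) = 1/(-125 + 1/((-5*4 + 5) + 17)) = 1/(-125 + 1/((-20 + 5) + 17)) = 1/(-125 + 1/(-15 + 17)) = 1/(-125 + 1/2) = 1/(-125 + ½) = 1/(-249/2) = -2/249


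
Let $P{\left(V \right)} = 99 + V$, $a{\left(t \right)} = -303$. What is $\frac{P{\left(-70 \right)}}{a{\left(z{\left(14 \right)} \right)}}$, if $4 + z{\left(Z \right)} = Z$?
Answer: $- \frac{29}{303} \approx -0.09571$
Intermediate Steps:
$z{\left(Z \right)} = -4 + Z$
$\frac{P{\left(-70 \right)}}{a{\left(z{\left(14 \right)} \right)}} = \frac{99 - 70}{-303} = 29 \left(- \frac{1}{303}\right) = - \frac{29}{303}$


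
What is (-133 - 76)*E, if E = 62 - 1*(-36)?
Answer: -20482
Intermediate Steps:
E = 98 (E = 62 + 36 = 98)
(-133 - 76)*E = (-133 - 76)*98 = -209*98 = -20482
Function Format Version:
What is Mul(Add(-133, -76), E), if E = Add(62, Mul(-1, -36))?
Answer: -20482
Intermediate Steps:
E = 98 (E = Add(62, 36) = 98)
Mul(Add(-133, -76), E) = Mul(Add(-133, -76), 98) = Mul(-209, 98) = -20482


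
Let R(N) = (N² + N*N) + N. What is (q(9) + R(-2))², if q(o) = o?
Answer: 225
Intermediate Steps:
R(N) = N + 2*N² (R(N) = (N² + N²) + N = 2*N² + N = N + 2*N²)
(q(9) + R(-2))² = (9 - 2*(1 + 2*(-2)))² = (9 - 2*(1 - 4))² = (9 - 2*(-3))² = (9 + 6)² = 15² = 225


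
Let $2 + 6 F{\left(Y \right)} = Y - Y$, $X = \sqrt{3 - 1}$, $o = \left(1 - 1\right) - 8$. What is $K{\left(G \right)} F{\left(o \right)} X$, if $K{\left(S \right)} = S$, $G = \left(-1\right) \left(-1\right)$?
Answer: $- \frac{\sqrt{2}}{3} \approx -0.4714$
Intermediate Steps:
$o = -8$ ($o = \left(1 - 1\right) - 8 = 0 - 8 = -8$)
$G = 1$
$X = \sqrt{2} \approx 1.4142$
$F{\left(Y \right)} = - \frac{1}{3}$ ($F{\left(Y \right)} = - \frac{1}{3} + \frac{Y - Y}{6} = - \frac{1}{3} + \frac{1}{6} \cdot 0 = - \frac{1}{3} + 0 = - \frac{1}{3}$)
$K{\left(G \right)} F{\left(o \right)} X = 1 \left(- \frac{1}{3}\right) \sqrt{2} = - \frac{\sqrt{2}}{3}$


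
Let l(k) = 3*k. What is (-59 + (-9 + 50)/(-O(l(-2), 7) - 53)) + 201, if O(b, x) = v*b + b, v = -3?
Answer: 9189/65 ≈ 141.37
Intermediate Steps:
O(b, x) = -2*b (O(b, x) = -3*b + b = -2*b)
(-59 + (-9 + 50)/(-O(l(-2), 7) - 53)) + 201 = (-59 + (-9 + 50)/(-(-2)*3*(-2) - 53)) + 201 = (-59 + 41/(-(-2)*(-6) - 53)) + 201 = (-59 + 41/(-1*12 - 53)) + 201 = (-59 + 41/(-12 - 53)) + 201 = (-59 + 41/(-65)) + 201 = (-59 + 41*(-1/65)) + 201 = (-59 - 41/65) + 201 = -3876/65 + 201 = 9189/65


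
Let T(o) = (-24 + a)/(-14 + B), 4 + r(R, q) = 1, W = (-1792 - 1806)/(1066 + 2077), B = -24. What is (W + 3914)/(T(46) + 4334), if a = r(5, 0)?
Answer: 66761136/73958831 ≈ 0.90268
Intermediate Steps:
W = -514/449 (W = -3598/3143 = -3598*1/3143 = -514/449 ≈ -1.1448)
r(R, q) = -3 (r(R, q) = -4 + 1 = -3)
a = -3
T(o) = 27/38 (T(o) = (-24 - 3)/(-14 - 24) = -27/(-38) = -27*(-1/38) = 27/38)
(W + 3914)/(T(46) + 4334) = (-514/449 + 3914)/(27/38 + 4334) = 1756872/(449*(164719/38)) = (1756872/449)*(38/164719) = 66761136/73958831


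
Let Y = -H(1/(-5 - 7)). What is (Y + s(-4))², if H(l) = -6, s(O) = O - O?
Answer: 36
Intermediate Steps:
s(O) = 0
Y = 6 (Y = -1*(-6) = 6)
(Y + s(-4))² = (6 + 0)² = 6² = 36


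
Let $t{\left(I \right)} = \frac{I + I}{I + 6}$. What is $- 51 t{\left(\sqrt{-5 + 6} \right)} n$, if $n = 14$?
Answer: $-204$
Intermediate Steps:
$t{\left(I \right)} = \frac{2 I}{6 + I}$
$- 51 t{\left(\sqrt{-5 + 6} \right)} n = - 51 \frac{2 \sqrt{-5 + 6}}{6 + \sqrt{-5 + 6}} \cdot 14 = - 51 \frac{2 \sqrt{1}}{6 + \sqrt{1}} \cdot 14 = - 51 \cdot 2 \cdot 1 \frac{1}{6 + 1} \cdot 14 = - 51 \cdot 2 \cdot 1 \cdot \frac{1}{7} \cdot 14 = - 51 \cdot \frac{2}{7} \cdot 14 = \left(-51\right) 4 = -204$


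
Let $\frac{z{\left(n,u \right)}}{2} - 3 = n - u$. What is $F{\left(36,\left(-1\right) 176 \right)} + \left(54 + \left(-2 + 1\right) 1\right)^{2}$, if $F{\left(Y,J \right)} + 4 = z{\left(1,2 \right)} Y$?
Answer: $2949$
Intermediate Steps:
$z{\left(n,u \right)} = 6 - 2 u + 2 n$ ($z{\left(n,u \right)} = 6 + 2 \left(n - u\right) = 6 + \left(- 2 u + 2 n\right) = 6 - 2 u + 2 n$)
$F{\left(Y,J \right)} = -4 + 4 Y$ ($F{\left(Y,J \right)} = -4 + \left(6 - 4 + 2 \cdot 1\right) Y = -4 + \left(6 - 4 + 2\right) Y = -4 + 4 Y$)
$F{\left(36,\left(-1\right) 176 \right)} + \left(54 + \left(-2 + 1\right) 1\right)^{2} = \left(-4 + 4 \cdot 36\right) + \left(54 + \left(-2 + 1\right) 1\right)^{2} = \left(-4 + 144\right) + \left(54 - 1\right)^{2} = 140 + \left(54 - 1\right)^{2} = 140 + 53^{2} = 140 + 2809 = 2949$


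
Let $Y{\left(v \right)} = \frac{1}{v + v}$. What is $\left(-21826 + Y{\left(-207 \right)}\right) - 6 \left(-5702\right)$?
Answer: $\frac{5127803}{414} \approx 12386.0$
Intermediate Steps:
$Y{\left(v \right)} = \frac{1}{2 v}$
$\left(-21826 + Y{\left(-207 \right)}\right) - 6 \left(-5702\right) = \left(-21826 + \frac{1}{2 \left(-207\right)}\right) - 6 \left(-5702\right) = \left(-21826 + \frac{1}{2} \left(- \frac{1}{207}\right)\right) - -34212 = \left(-21826 - \frac{1}{414}\right) + 34212 = - \frac{9035965}{414} + 34212 = \frac{5127803}{414}$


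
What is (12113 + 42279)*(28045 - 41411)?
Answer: -727003472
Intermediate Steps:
(12113 + 42279)*(28045 - 41411) = 54392*(-13366) = -727003472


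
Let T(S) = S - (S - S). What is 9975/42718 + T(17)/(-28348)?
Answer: 141022547/605484932 ≈ 0.23291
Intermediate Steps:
T(S) = S (T(S) = S - 1*0 = S + 0 = S)
9975/42718 + T(17)/(-28348) = 9975/42718 + 17/(-28348) = 9975*(1/42718) + 17*(-1/28348) = 9975/42718 - 17/28348 = 141022547/605484932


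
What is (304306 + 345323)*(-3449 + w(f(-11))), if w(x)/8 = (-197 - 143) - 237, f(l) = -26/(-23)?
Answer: -5239257885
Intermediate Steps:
f(l) = 26/23 (f(l) = -26*(-1/23) = 26/23)
w(x) = -4616 (w(x) = 8*((-197 - 143) - 237) = 8*(-340 - 237) = 8*(-577) = -4616)
(304306 + 345323)*(-3449 + w(f(-11))) = (304306 + 345323)*(-3449 - 4616) = 649629*(-8065) = -5239257885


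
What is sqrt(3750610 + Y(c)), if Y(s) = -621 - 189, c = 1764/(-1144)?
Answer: 10*sqrt(37498) ≈ 1936.4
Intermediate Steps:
c = -441/286 (c = 1764*(-1/1144) = -441/286 ≈ -1.5420)
Y(s) = -810
sqrt(3750610 + Y(c)) = sqrt(3750610 - 810) = sqrt(3749800) = 10*sqrt(37498)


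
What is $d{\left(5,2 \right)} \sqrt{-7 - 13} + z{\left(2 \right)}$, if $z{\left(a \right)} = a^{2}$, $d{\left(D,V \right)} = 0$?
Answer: $4$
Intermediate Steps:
$d{\left(5,2 \right)} \sqrt{-7 - 13} + z{\left(2 \right)} = 0 \sqrt{-7 - 13} + 2^{2} = 0 \sqrt{-20} + 4 = 0 \cdot 2 i \sqrt{5} + 4 = 0 + 4 = 4$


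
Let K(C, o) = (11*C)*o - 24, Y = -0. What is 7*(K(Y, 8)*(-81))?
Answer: 13608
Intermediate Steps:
Y = 0 (Y = -1*0 = 0)
K(C, o) = -24 + 11*C*o (K(C, o) = 11*C*o - 24 = -24 + 11*C*o)
7*(K(Y, 8)*(-81)) = 7*((-24 + 11*0*8)*(-81)) = 7*((-24 + 0)*(-81)) = 7*(-24*(-81)) = 7*1944 = 13608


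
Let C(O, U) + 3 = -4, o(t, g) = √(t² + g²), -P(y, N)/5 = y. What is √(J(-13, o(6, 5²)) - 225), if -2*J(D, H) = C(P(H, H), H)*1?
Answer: I*√886/2 ≈ 14.883*I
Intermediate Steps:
P(y, N) = -5*y
o(t, g) = √(g² + t²)
C(O, U) = -7 (C(O, U) = -3 - 4 = -7)
J(D, H) = 7/2 (J(D, H) = -(-7)/2 = -½*(-7) = 7/2)
√(J(-13, o(6, 5²)) - 225) = √(7/2 - 225) = √(-443/2) = I*√886/2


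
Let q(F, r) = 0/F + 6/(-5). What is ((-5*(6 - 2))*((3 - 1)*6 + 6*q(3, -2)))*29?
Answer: -2784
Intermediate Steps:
q(F, r) = -6/5 (q(F, r) = 0 + 6*(-1/5) = 0 - 6/5 = -6/5)
((-5*(6 - 2))*((3 - 1)*6 + 6*q(3, -2)))*29 = ((-5*(6 - 2))*((3 - 1)*6 + 6*(-6/5)))*29 = ((-5*4)*(2*6 - 36/5))*29 = -20*(12 - 36/5)*29 = -20*24/5*29 = -96*29 = -2784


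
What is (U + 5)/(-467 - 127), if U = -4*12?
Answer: 43/594 ≈ 0.072391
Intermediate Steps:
U = -48
(U + 5)/(-467 - 127) = (-48 + 5)/(-467 - 127) = -43/(-594) = -43*(-1/594) = 43/594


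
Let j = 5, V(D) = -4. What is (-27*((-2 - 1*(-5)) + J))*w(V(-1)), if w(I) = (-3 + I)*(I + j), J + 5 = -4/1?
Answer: -1134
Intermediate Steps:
J = -9 (J = -5 - 4/1 = -5 - 4*1 = -5 - 4 = -9)
w(I) = (-3 + I)*(5 + I) (w(I) = (-3 + I)*(I + 5) = (-3 + I)*(5 + I))
(-27*((-2 - 1*(-5)) + J))*w(V(-1)) = (-27*((-2 - 1*(-5)) - 9))*(-15 + (-4)**2 + 2*(-4)) = (-27*((-2 + 5) - 9))*(-15 + 16 - 8) = -27*(3 - 9)*(-7) = -27*(-6)*(-7) = -9*(-18)*(-7) = 162*(-7) = -1134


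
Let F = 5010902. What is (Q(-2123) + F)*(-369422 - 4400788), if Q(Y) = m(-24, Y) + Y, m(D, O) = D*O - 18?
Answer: -24135893549730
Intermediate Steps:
m(D, O) = -18 + D*O
Q(Y) = -18 - 23*Y (Q(Y) = (-18 - 24*Y) + Y = -18 - 23*Y)
(Q(-2123) + F)*(-369422 - 4400788) = ((-18 - 23*(-2123)) + 5010902)*(-369422 - 4400788) = ((-18 + 48829) + 5010902)*(-4770210) = (48811 + 5010902)*(-4770210) = 5059713*(-4770210) = -24135893549730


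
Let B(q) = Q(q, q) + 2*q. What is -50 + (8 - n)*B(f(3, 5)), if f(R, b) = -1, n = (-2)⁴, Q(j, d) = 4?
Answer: -66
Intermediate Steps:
n = 16
B(q) = 4 + 2*q
-50 + (8 - n)*B(f(3, 5)) = -50 + (8 - 1*16)*(4 + 2*(-1)) = -50 + (8 - 16)*(4 - 2) = -50 - 8*2 = -50 - 16 = -66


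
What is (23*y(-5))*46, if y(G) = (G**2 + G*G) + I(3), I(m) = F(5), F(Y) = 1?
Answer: 53958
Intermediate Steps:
I(m) = 1
y(G) = 1 + 2*G**2 (y(G) = (G**2 + G*G) + 1 = (G**2 + G**2) + 1 = 2*G**2 + 1 = 1 + 2*G**2)
(23*y(-5))*46 = (23*(1 + 2*(-5)**2))*46 = (23*(1 + 2*25))*46 = (23*(1 + 50))*46 = (23*51)*46 = 1173*46 = 53958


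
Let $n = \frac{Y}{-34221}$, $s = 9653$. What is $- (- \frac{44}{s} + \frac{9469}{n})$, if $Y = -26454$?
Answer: $- \frac{1042647971607}{85120154} \approx -12249.0$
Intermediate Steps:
$n = \frac{8818}{11407}$ ($n = - \frac{26454}{-34221} = \left(-26454\right) \left(- \frac{1}{34221}\right) = \frac{8818}{11407} \approx 0.77303$)
$- (- \frac{44}{s} + \frac{9469}{n}) = - (- \frac{44}{9653} + \frac{9469}{\frac{8818}{11407}}) = - (\left(-44\right) \frac{1}{9653} + 9469 \cdot \frac{11407}{8818}) = - (- \frac{44}{9653} + \frac{108012883}{8818}) = \left(-1\right) \frac{1042647971607}{85120154} = - \frac{1042647971607}{85120154}$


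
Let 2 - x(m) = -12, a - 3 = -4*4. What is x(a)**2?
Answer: 196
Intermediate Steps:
a = -13 (a = 3 - 4*4 = 3 - 16 = -13)
x(m) = 14 (x(m) = 2 - 1*(-12) = 2 + 12 = 14)
x(a)**2 = 14**2 = 196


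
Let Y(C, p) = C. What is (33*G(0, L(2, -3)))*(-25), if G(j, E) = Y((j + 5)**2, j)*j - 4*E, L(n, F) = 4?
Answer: 13200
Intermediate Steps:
G(j, E) = -4*E + j*(5 + j)**2 (G(j, E) = (j + 5)**2*j - 4*E = (5 + j)**2*j - 4*E = j*(5 + j)**2 - 4*E = -4*E + j*(5 + j)**2)
(33*G(0, L(2, -3)))*(-25) = (33*(-4*4 + 0*(5 + 0)**2))*(-25) = (33*(-16 + 0*5**2))*(-25) = (33*(-16 + 0*25))*(-25) = (33*(-16 + 0))*(-25) = (33*(-16))*(-25) = -528*(-25) = 13200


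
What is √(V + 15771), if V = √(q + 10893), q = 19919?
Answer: √(15771 + 2*√7703) ≈ 126.28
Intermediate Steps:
V = 2*√7703 (V = √(19919 + 10893) = √30812 = 2*√7703 ≈ 175.53)
√(V + 15771) = √(2*√7703 + 15771) = √(15771 + 2*√7703)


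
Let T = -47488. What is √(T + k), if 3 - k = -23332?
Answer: I*√24153 ≈ 155.41*I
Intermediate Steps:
k = 23335 (k = 3 - 1*(-23332) = 3 + 23332 = 23335)
√(T + k) = √(-47488 + 23335) = √(-24153) = I*√24153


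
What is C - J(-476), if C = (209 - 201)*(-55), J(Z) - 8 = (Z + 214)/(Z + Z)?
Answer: -213379/476 ≈ -448.28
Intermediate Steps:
J(Z) = 8 + (214 + Z)/(2*Z) (J(Z) = 8 + (Z + 214)/(Z + Z) = 8 + (214 + Z)/((2*Z)) = 8 + (214 + Z)*(1/(2*Z)) = 8 + (214 + Z)/(2*Z))
C = -440 (C = 8*(-55) = -440)
C - J(-476) = -440 - (17/2 + 107/(-476)) = -440 - (17/2 + 107*(-1/476)) = -440 - (17/2 - 107/476) = -440 - 1*3939/476 = -440 - 3939/476 = -213379/476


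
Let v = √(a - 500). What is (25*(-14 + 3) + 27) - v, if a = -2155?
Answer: -248 - 3*I*√295 ≈ -248.0 - 51.527*I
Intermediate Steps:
v = 3*I*√295 (v = √(-2155 - 500) = √(-2655) = 3*I*√295 ≈ 51.527*I)
(25*(-14 + 3) + 27) - v = (25*(-14 + 3) + 27) - 3*I*√295 = (25*(-11) + 27) - 3*I*√295 = (-275 + 27) - 3*I*√295 = -248 - 3*I*√295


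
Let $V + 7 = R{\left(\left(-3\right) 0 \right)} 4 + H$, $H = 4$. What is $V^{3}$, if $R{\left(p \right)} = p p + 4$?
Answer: $2197$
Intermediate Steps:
$R{\left(p \right)} = 4 + p^{2}$ ($R{\left(p \right)} = p^{2} + 4 = 4 + p^{2}$)
$V = 13$ ($V = -7 + \left(\left(4 + \left(\left(-3\right) 0\right)^{2}\right) 4 + 4\right) = -7 + \left(\left(4 + 0^{2}\right) 4 + 4\right) = -7 + \left(\left(4 + 0\right) 4 + 4\right) = -7 + \left(4 \cdot 4 + 4\right) = -7 + \left(16 + 4\right) = -7 + 20 = 13$)
$V^{3} = 13^{3} = 2197$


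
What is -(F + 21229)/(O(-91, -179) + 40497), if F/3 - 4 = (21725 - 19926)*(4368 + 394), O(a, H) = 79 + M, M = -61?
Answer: -5144351/8103 ≈ -634.87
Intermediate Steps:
O(a, H) = 18 (O(a, H) = 79 - 61 = 18)
F = 25700526 (F = 12 + 3*((21725 - 19926)*(4368 + 394)) = 12 + 3*(1799*4762) = 12 + 3*8566838 = 12 + 25700514 = 25700526)
-(F + 21229)/(O(-91, -179) + 40497) = -(25700526 + 21229)/(18 + 40497) = -25721755/40515 = -1*5144351/8103 = -5144351/8103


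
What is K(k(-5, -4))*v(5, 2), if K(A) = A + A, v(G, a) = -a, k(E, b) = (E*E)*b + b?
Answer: 416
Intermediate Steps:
k(E, b) = b + b*E² (k(E, b) = E²*b + b = b*E² + b = b + b*E²)
K(A) = 2*A
K(k(-5, -4))*v(5, 2) = (2*(-4*(1 + (-5)²)))*(-1*2) = (2*(-4*(1 + 25)))*(-2) = (2*(-4*26))*(-2) = (2*(-104))*(-2) = -208*(-2) = 416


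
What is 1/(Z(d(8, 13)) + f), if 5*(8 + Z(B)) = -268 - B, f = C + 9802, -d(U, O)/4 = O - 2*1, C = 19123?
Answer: 5/144361 ≈ 3.4635e-5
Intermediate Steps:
d(U, O) = 8 - 4*O (d(U, O) = -4*(O - 2*1) = -4*(O - 2) = -4*(-2 + O) = 8 - 4*O)
f = 28925 (f = 19123 + 9802 = 28925)
Z(B) = -308/5 - B/5 (Z(B) = -8 + (-268 - B)/5 = -8 + (-268/5 - B/5) = -308/5 - B/5)
1/(Z(d(8, 13)) + f) = 1/((-308/5 - (8 - 4*13)/5) + 28925) = 1/((-308/5 - (8 - 52)/5) + 28925) = 1/((-308/5 - ⅕*(-44)) + 28925) = 1/((-308/5 + 44/5) + 28925) = 1/(-264/5 + 28925) = 1/(144361/5) = 5/144361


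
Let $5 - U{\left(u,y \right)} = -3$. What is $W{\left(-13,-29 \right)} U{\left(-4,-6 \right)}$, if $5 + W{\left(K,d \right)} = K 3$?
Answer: $-352$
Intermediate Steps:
$U{\left(u,y \right)} = 8$ ($U{\left(u,y \right)} = 5 - -3 = 5 + 3 = 8$)
$W{\left(K,d \right)} = -5 + 3 K$ ($W{\left(K,d \right)} = -5 + K 3 = -5 + 3 K$)
$W{\left(-13,-29 \right)} U{\left(-4,-6 \right)} = \left(-5 + 3 \left(-13\right)\right) 8 = \left(-5 - 39\right) 8 = \left(-44\right) 8 = -352$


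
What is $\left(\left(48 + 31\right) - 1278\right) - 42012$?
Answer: $-43211$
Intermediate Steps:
$\left(\left(48 + 31\right) - 1278\right) - 42012 = \left(79 - 1278\right) - 42012 = -1199 - 42012 = -43211$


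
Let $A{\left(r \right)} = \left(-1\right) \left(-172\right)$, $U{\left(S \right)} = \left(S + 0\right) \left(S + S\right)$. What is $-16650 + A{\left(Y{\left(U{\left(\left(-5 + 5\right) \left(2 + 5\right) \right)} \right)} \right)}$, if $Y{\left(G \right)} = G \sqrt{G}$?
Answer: $-16478$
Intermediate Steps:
$U{\left(S \right)} = 2 S^{2}$ ($U{\left(S \right)} = S 2 S = 2 S^{2}$)
$Y{\left(G \right)} = G^{\frac{3}{2}}$
$A{\left(r \right)} = 172$
$-16650 + A{\left(Y{\left(U{\left(\left(-5 + 5\right) \left(2 + 5\right) \right)} \right)} \right)} = -16650 + 172 = -16478$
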